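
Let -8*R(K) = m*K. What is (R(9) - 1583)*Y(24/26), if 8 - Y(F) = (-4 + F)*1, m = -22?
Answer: -224388/13 ≈ -17261.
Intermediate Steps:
R(K) = 11*K/4 (R(K) = -(-11)*K/4 = 11*K/4)
Y(F) = 12 - F (Y(F) = 8 - (-4 + F) = 8 + (4 - F) = 12 - F)
(R(9) - 1583)*Y(24/26) = ((11/4)*9 - 1583)*(12 - 24/26) = (99/4 - 1583)*(12 - 24/26) = -6233*(12 - 1*12/13)/4 = -6233*(12 - 12/13)/4 = -6233/4*144/13 = -224388/13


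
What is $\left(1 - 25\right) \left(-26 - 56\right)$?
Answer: $1968$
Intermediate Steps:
$\left(1 - 25\right) \left(-26 - 56\right) = \left(1 - 25\right) \left(-82\right) = \left(-24\right) \left(-82\right) = 1968$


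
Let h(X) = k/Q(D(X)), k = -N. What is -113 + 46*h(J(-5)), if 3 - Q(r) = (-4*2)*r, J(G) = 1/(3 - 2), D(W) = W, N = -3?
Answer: -1105/11 ≈ -100.45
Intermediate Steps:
J(G) = 1 (J(G) = 1/1 = 1)
Q(r) = 3 + 8*r (Q(r) = 3 - (-4*2)*r = 3 - (-8)*r = 3 + 8*r)
k = 3 (k = -1*(-3) = 3)
h(X) = 3/(3 + 8*X)
-113 + 46*h(J(-5)) = -113 + 46*(3/(3 + 8*1)) = -113 + 46*(3/(3 + 8)) = -113 + 46*(3/11) = -113 + 138/11 = -1105/11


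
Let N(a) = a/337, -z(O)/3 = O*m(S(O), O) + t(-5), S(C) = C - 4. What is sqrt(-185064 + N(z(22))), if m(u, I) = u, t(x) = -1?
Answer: I*sqrt(21017932761)/337 ≈ 430.19*I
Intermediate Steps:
S(C) = -4 + C
z(O) = 3 - 3*O*(-4 + O) (z(O) = -3*(O*(-4 + O) - 1) = -3*(-1 + O*(-4 + O)) = 3 - 3*O*(-4 + O))
N(a) = a/337 (N(a) = a*(1/337) = a/337)
sqrt(-185064 + N(z(22))) = sqrt(-185064 + (3 - 3*22*(-4 + 22))/337) = sqrt(-185064 + (3 - 3*22*18)/337) = sqrt(-185064 + (3 - 1188)/337) = sqrt(-185064 + (1/337)*(-1185)) = sqrt(-185064 - 1185/337) = sqrt(-62367753/337) = I*sqrt(21017932761)/337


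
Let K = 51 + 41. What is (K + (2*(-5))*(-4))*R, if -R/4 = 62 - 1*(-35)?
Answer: -51216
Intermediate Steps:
R = -388 (R = -4*(62 - 1*(-35)) = -4*(62 + 35) = -4*97 = -388)
K = 92
(K + (2*(-5))*(-4))*R = (92 + (2*(-5))*(-4))*(-388) = (92 - 10*(-4))*(-388) = (92 + 40)*(-388) = 132*(-388) = -51216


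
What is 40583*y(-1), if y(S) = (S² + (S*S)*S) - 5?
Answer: -202915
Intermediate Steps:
y(S) = -5 + S² + S³ (y(S) = (S² + S²*S) - 5 = (S² + S³) - 5 = -5 + S² + S³)
40583*y(-1) = 40583*(-5 + (-1)² + (-1)³) = 40583*(-5 + 1 - 1) = 40583*(-5) = -202915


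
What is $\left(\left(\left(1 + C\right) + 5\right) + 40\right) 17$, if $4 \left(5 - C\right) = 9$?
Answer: $\frac{3315}{4} \approx 828.75$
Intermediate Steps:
$C = \frac{11}{4}$ ($C = 5 - \frac{9}{4} = \frac{11}{4} \approx 2.75$)
$\left(\left(\left(1 + C\right) + 5\right) + 40\right) 17 = \left(\left(\left(1 + \frac{11}{4}\right) + 5\right) + 40\right) 17 = \left(\left(\frac{15}{4} + 5\right) + 40\right) 17 = \left(\frac{35}{4} + 40\right) 17 = \frac{195}{4} \cdot 17 = \frac{3315}{4}$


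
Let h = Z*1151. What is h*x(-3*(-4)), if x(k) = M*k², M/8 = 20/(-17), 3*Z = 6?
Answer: -53038080/17 ≈ -3.1199e+6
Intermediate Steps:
Z = 2 (Z = (⅓)*6 = 2)
h = 2302 (h = 2*1151 = 2302)
M = -160/17 (M = 8*(20/(-17)) = 8*(20*(-1/17)) = 8*(-20/17) = -160/17 ≈ -9.4118)
x(k) = -160*k²/17
h*x(-3*(-4)) = 2302*(-160*(-3*(-4))²/17) = 2302*(-160/17*12²) = 2302*(-160/17*144) = 2302*(-23040/17) = -53038080/17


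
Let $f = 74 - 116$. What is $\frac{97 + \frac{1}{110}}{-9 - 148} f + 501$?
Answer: $\frac{4550226}{8635} \approx 526.95$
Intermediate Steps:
$f = -42$ ($f = 74 - 116 = -42$)
$\frac{97 + \frac{1}{110}}{-9 - 148} f + 501 = \frac{97 + \frac{1}{110}}{-9 - 148} \left(-42\right) + 501 = \frac{97 + \frac{1}{110}}{-157} \left(-42\right) + 501 = \frac{10671}{110} \left(- \frac{1}{157}\right) \left(-42\right) + 501 = \left(- \frac{10671}{17270}\right) \left(-42\right) + 501 = \frac{224091}{8635} + 501 = \frac{4550226}{8635}$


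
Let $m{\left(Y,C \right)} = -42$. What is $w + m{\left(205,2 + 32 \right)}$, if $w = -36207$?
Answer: $-36249$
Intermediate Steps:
$w + m{\left(205,2 + 32 \right)} = -36207 - 42 = -36249$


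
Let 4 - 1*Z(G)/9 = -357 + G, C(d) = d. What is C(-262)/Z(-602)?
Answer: -262/8667 ≈ -0.030230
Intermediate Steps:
Z(G) = 3249 - 9*G (Z(G) = 36 - 9*(-357 + G) = 36 + (3213 - 9*G) = 3249 - 9*G)
C(-262)/Z(-602) = -262/(3249 - 9*(-602)) = -262/(3249 + 5418) = -262/8667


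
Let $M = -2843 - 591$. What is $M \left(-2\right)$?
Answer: $6868$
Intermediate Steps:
$M = -3434$ ($M = -2843 - 591 = -3434$)
$M \left(-2\right) = \left(-3434\right) \left(-2\right) = 6868$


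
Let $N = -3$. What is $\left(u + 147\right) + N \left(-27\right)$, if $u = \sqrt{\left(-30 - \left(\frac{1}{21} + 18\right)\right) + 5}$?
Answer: $228 + \frac{2 i \sqrt{4746}}{21} \approx 228.0 + 6.5611 i$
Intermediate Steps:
$u = \frac{2 i \sqrt{4746}}{21}$ ($u = \sqrt{\left(-30 - \left(\frac{1}{21} + \frac{18}{\left(-10\right) \left(- \frac{1}{10}\right)}\right)\right) + 5} = \sqrt{\left(-30 - \left(\frac{1}{21} + \frac{18}{1}\right)\right) + 5} = \sqrt{\left(-30 - \frac{379}{21}\right) + 5} = \sqrt{- \frac{1009}{21} + 5} = \sqrt{- \frac{904}{21}} = \frac{2 i \sqrt{4746}}{21} \approx 6.5611 i$)
$\left(u + 147\right) + N \left(-27\right) = \left(\frac{2 i \sqrt{4746}}{21} + 147\right) - -81 = \left(147 + \frac{2 i \sqrt{4746}}{21}\right) + 81 = 228 + \frac{2 i \sqrt{4746}}{21}$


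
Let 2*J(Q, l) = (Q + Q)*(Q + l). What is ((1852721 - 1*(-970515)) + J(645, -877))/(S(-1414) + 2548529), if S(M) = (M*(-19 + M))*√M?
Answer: 6813736940284/5812008097462457 - 5417405978152*I*√1414/5812008097462457 ≈ 0.0011724 - 0.03505*I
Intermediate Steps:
J(Q, l) = Q*(Q + l) (J(Q, l) = ((Q + Q)*(Q + l))/2 = ((2*Q)*(Q + l))/2 = (2*Q*(Q + l))/2 = Q*(Q + l))
S(M) = M^(3/2)*(-19 + M)
((1852721 - 1*(-970515)) + J(645, -877))/(S(-1414) + 2548529) = ((1852721 - 1*(-970515)) + 645*(645 - 877))/((-1414)^(3/2)*(-19 - 1414) + 2548529) = ((1852721 + 970515) + 645*(-232))/(-1414*I*√1414*(-1433) + 2548529) = (2823236 - 149640)/(2026262*I*√1414 + 2548529) = 2673596/(2548529 + 2026262*I*√1414)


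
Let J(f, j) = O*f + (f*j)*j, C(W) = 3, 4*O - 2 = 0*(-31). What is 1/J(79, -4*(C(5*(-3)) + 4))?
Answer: 2/123951 ≈ 1.6135e-5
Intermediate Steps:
O = ½ (O = ½ + (0*(-31))/4 = ½ + (¼)*0 = ½ + 0 = ½ ≈ 0.50000)
J(f, j) = f/2 + f*j² (J(f, j) = f/2 + (f*j)*j = f/2 + f*j²)
1/J(79, -4*(C(5*(-3)) + 4)) = 1/(79*(½ + (-4*(3 + 4))²)) = 1/(79*(½ + (-4*7)²)) = 1/(79*(½ + (-28)²)) = 1/(79*(½ + 784)) = 1/(79*(1569/2)) = 1/(123951/2) = 2/123951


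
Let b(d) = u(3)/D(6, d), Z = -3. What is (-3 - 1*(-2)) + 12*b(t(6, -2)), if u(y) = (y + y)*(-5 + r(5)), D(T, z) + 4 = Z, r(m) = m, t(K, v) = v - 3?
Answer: -1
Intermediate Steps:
t(K, v) = -3 + v
D(T, z) = -7 (D(T, z) = -4 - 3 = -7)
u(y) = 0 (u(y) = (y + y)*(-5 + 5) = (2*y)*0 = 0)
b(d) = 0 (b(d) = 0/(-7) = 0*(-1/7) = 0)
(-3 - 1*(-2)) + 12*b(t(6, -2)) = (-3 - 1*(-2)) + 12*0 = (-3 + 2) + 0 = -1 + 0 = -1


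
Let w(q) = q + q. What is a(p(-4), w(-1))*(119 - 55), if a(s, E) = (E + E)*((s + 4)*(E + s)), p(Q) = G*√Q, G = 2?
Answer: 6144 - 2048*I ≈ 6144.0 - 2048.0*I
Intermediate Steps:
w(q) = 2*q
p(Q) = 2*√Q
a(s, E) = 2*E*(4 + s)*(E + s) (a(s, E) = (2*E)*((4 + s)*(E + s)) = 2*E*(4 + s)*(E + s))
a(p(-4), w(-1))*(119 - 55) = (2*(2*(-1))*((2*√(-4))² + 4*(2*(-1)) + 4*(2*√(-4)) + (2*(-1))*(2*√(-4))))*(119 - 55) = (2*(-2)*((2*(2*I))² + 4*(-2) + 4*(2*(2*I)) - 4*2*I))*64 = (2*(-2)*((4*I)² - 8 + 4*(4*I) - 8*I))*64 = (2*(-2)*(-16 - 8 + 16*I - 8*I))*64 = (2*(-2)*(-24 + 8*I))*64 = (96 - 32*I)*64 = 6144 - 2048*I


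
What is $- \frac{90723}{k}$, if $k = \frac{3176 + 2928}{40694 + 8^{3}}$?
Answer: $- \frac{1869165969}{3052} \approx -6.1244 \cdot 10^{5}$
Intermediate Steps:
$k = \frac{3052}{20603}$ ($k = \frac{6104}{40694 + 512} = \frac{6104}{41206} = 6104 \cdot \frac{1}{41206} = \frac{3052}{20603} \approx 0.14813$)
$- \frac{90723}{k} = - \frac{90723}{\frac{3052}{20603}} = \left(-90723\right) \frac{20603}{3052} = - \frac{1869165969}{3052}$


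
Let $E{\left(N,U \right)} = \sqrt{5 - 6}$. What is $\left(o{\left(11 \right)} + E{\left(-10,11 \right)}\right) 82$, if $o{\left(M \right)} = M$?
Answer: $902 + 82 i \approx 902.0 + 82.0 i$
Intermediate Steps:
$E{\left(N,U \right)} = i$ ($E{\left(N,U \right)} = \sqrt{-1} = i$)
$\left(o{\left(11 \right)} + E{\left(-10,11 \right)}\right) 82 = \left(11 + i\right) 82 = 902 + 82 i$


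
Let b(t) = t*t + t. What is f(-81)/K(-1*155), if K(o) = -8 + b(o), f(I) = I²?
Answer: 2187/7954 ≈ 0.27496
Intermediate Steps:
b(t) = t + t² (b(t) = t² + t = t + t²)
K(o) = -8 + o*(1 + o)
f(-81)/K(-1*155) = (-81)²/(-8 + (-1*155)*(1 - 1*155)) = 6561/(-8 - 155*(1 - 155)) = 6561/(-8 - 155*(-154)) = 6561/(-8 + 23870) = 6561/23862 = 6561*(1/23862) = 2187/7954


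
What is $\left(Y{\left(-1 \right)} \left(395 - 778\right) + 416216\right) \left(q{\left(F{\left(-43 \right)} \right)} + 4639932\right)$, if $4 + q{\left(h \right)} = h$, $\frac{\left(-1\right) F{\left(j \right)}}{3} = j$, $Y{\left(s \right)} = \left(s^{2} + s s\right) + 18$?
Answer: $1895723127692$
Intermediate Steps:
$Y{\left(s \right)} = 18 + 2 s^{2}$ ($Y{\left(s \right)} = \left(s^{2} + s^{2}\right) + 18 = 2 s^{2} + 18 = 18 + 2 s^{2}$)
$F{\left(j \right)} = - 3 j$
$q{\left(h \right)} = -4 + h$
$\left(Y{\left(-1 \right)} \left(395 - 778\right) + 416216\right) \left(q{\left(F{\left(-43 \right)} \right)} + 4639932\right) = \left(\left(18 + 2 \left(-1\right)^{2}\right) \left(395 - 778\right) + 416216\right) \left(\left(-4 - -129\right) + 4639932\right) = \left(\left(18 + 2 \cdot 1\right) \left(-383\right) + 416216\right) \left(\left(-4 + 129\right) + 4639932\right) = \left(\left(18 + 2\right) \left(-383\right) + 416216\right) \left(125 + 4639932\right) = \left(20 \left(-383\right) + 416216\right) 4640057 = \left(-7660 + 416216\right) 4640057 = 408556 \cdot 4640057 = 1895723127692$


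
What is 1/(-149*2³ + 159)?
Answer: -1/1033 ≈ -0.00096805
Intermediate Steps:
1/(-149*2³ + 159) = 1/(-149*8 + 159) = 1/(-1192 + 159) = 1/(-1033) = -1/1033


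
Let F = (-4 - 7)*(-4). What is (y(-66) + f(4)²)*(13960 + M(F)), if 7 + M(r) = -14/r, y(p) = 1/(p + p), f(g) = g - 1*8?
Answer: 647990449/2904 ≈ 2.2314e+5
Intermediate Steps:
f(g) = -8 + g (f(g) = g - 8 = -8 + g)
F = 44 (F = -11*(-4) = 44)
y(p) = 1/(2*p)
M(r) = -7 - 14/r
(y(-66) + f(4)²)*(13960 + M(F)) = ((½)/(-66) + (-8 + 4)²)*(13960 + (-7 - 14/44)) = ((½)*(-1/66) + (-4)²)*(13960 + (-7 - 14*1/44)) = (-1/132 + 16)*(13960 + (-7 - 7/22)) = 2111*(13960 - 161/22)/132 = (2111/132)*(306959/22) = 647990449/2904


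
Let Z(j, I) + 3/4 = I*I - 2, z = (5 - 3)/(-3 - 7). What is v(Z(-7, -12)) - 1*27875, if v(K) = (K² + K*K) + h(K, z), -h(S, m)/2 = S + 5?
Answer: 93885/8 ≈ 11736.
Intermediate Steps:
z = -⅕ (z = 2/(-10) = 2*(-⅒) = -⅕ ≈ -0.20000)
h(S, m) = -10 - 2*S (h(S, m) = -2*(S + 5) = -2*(5 + S) = -10 - 2*S)
Z(j, I) = -11/4 + I² (Z(j, I) = -¾ + (I*I - 2) = -¾ + (I² - 2) = -¾ + (-2 + I²) = -11/4 + I²)
v(K) = -10 - 2*K + 2*K² (v(K) = (K² + K*K) + (-10 - 2*K) = (K² + K²) + (-10 - 2*K) = 2*K² + (-10 - 2*K) = -10 - 2*K + 2*K²)
v(Z(-7, -12)) - 1*27875 = (-10 - 2*(-11/4 + (-12)²) + 2*(-11/4 + (-12)²)²) - 1*27875 = (-10 - 2*(-11/4 + 144) + 2*(-11/4 + 144)²) - 27875 = (-10 - 2*565/4 + 2*(565/4)²) - 27875 = (-10 - 565/2 + 2*(319225/16)) - 27875 = (-10 - 565/2 + 319225/8) - 27875 = 316885/8 - 27875 = 93885/8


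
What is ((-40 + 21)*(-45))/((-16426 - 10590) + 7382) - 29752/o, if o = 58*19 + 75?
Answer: -585157103/23109218 ≈ -25.321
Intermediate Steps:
o = 1177 (o = 1102 + 75 = 1177)
((-40 + 21)*(-45))/((-16426 - 10590) + 7382) - 29752/o = ((-40 + 21)*(-45))/((-16426 - 10590) + 7382) - 29752/1177 = (-19*(-45))/(-27016 + 7382) - 29752*1/1177 = 855/(-19634) - 29752/1177 = 855*(-1/19634) - 29752/1177 = -855/19634 - 29752/1177 = -585157103/23109218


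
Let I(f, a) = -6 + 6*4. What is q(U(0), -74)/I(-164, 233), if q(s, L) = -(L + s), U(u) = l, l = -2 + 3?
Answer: 73/18 ≈ 4.0556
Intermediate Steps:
l = 1
U(u) = 1
q(s, L) = -L - s
I(f, a) = 18 (I(f, a) = -6 + 24 = 18)
q(U(0), -74)/I(-164, 233) = (-1*(-74) - 1*1)/18 = (74 - 1)*(1/18) = 73*(1/18) = 73/18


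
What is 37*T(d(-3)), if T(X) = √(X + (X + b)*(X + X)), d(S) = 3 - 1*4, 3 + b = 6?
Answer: 37*I*√5 ≈ 82.734*I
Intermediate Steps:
b = 3 (b = -3 + 6 = 3)
d(S) = -1 (d(S) = 3 - 4 = -1)
T(X) = √(X + 2*X*(3 + X)) (T(X) = √(X + (X + 3)*(X + X)) = √(X + (3 + X)*(2*X)) = √(X + 2*X*(3 + X)))
37*T(d(-3)) = 37*√(-(7 + 2*(-1))) = 37*√(-(7 - 2)) = 37*√(-1*5) = 37*√(-5) = 37*(I*√5) = 37*I*√5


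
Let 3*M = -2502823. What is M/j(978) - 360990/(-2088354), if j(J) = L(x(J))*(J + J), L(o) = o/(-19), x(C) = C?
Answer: 16896752499743/1997477187336 ≈ 8.4590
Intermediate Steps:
M = -2502823/3 (M = (⅓)*(-2502823) = -2502823/3 ≈ -8.3427e+5)
L(o) = -o/19 (L(o) = o*(-1/19) = -o/19)
j(J) = -2*J²/19 (j(J) = (-J/19)*(J + J) = (-J/19)*(2*J) = -2*J²/19)
M/j(978) - 360990/(-2088354) = -2502823/(3*((-2/19*978²))) - 360990/(-2088354) = -2502823/(3*((-2/19*956484))) - 360990*(-1/2088354) = -2502823/(3*(-1912968/19)) + 60165/348059 = -2502823/3*(-19/1912968) + 60165/348059 = 47553637/5738904 + 60165/348059 = 16896752499743/1997477187336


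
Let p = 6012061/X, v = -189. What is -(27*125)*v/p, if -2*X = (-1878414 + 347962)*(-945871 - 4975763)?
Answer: -262769028309616500/546551 ≈ -4.8078e+11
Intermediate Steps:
X = -4531388299284 (X = -(-1878414 + 347962)*(-945871 - 4975763)/2 = -(-765226)*(-5921634) = -½*9062776598568 = -4531388299284)
p = -546551/411944390844 (p = 6012061/(-4531388299284) = 6012061*(-1/4531388299284) = -546551/411944390844 ≈ -1.3268e-6)
-(27*125)*v/p = -(27*125)*(-189)/(-546551/411944390844) = -3375*(-189)*(-411944390844)/546551 = -(-637875)*(-411944390844)/546551 = -1*262769028309616500/546551 = -262769028309616500/546551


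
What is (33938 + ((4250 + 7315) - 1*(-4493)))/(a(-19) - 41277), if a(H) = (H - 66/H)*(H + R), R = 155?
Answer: -32756/28427 ≈ -1.1523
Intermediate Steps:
a(H) = (155 + H)*(H - 66/H) (a(H) = (H - 66/H)*(H + 155) = (H - 66/H)*(155 + H) = (155 + H)*(H - 66/H))
(33938 + ((4250 + 7315) - 1*(-4493)))/(a(-19) - 41277) = (33938 + ((4250 + 7315) - 1*(-4493)))/((-66 + (-19)² - 10230/(-19) + 155*(-19)) - 41277) = (33938 + (11565 + 4493))/((-66 + 361 - 10230*(-1/19) - 2945) - 41277) = (33938 + 16058)/((-66 + 361 + 10230/19 - 2945) - 41277) = 49996/(-40120/19 - 41277) = 49996/(-824383/19) = 49996*(-19/824383) = -32756/28427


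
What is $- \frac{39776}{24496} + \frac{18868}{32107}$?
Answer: $- \frac{50931094}{49155817} \approx -1.0361$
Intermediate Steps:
$- \frac{39776}{24496} + \frac{18868}{32107} = \left(-39776\right) \frac{1}{24496} + 18868 \cdot \frac{1}{32107} = - \frac{2486}{1531} + \frac{18868}{32107} = - \frac{50931094}{49155817}$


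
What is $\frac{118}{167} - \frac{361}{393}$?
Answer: $- \frac{13913}{65631} \approx -0.21199$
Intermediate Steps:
$\frac{118}{167} - \frac{361}{393} = - \frac{13913}{65631}$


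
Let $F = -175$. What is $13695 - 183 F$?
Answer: $45720$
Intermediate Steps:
$13695 - 183 F = 13695 - 183 \left(-175\right) = 13695 - -32025 = 13695 + 32025 = 45720$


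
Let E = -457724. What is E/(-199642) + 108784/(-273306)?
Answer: 25845215054/13640839113 ≈ 1.8947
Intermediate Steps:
E/(-199642) + 108784/(-273306) = -457724/(-199642) + 108784/(-273306) = -457724*(-1/199642) + 108784*(-1/273306) = 228862/99821 - 54392/136653 = 25845215054/13640839113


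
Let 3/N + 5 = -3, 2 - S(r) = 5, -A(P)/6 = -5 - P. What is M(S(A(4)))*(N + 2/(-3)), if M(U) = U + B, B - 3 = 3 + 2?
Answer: -125/24 ≈ -5.2083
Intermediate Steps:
A(P) = 30 + 6*P (A(P) = -6*(-5 - P) = 30 + 6*P)
S(r) = -3 (S(r) = 2 - 1*5 = 2 - 5 = -3)
B = 8 (B = 3 + (3 + 2) = 3 + 5 = 8)
N = -3/8 (N = 3/(-5 - 3) = 3/(-8) = 3*(-⅛) = -3/8 ≈ -0.37500)
M(U) = 8 + U (M(U) = U + 8 = 8 + U)
M(S(A(4)))*(N + 2/(-3)) = (8 - 3)*(-3/8 + 2/(-3)) = 5*(-3/8 + 2*(-⅓)) = 5*(-3/8 - ⅔) = 5*(-25/24) = -125/24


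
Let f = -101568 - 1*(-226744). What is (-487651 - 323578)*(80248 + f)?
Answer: -166645906096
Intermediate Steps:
f = 125176 (f = -101568 + 226744 = 125176)
(-487651 - 323578)*(80248 + f) = (-487651 - 323578)*(80248 + 125176) = -811229*205424 = -166645906096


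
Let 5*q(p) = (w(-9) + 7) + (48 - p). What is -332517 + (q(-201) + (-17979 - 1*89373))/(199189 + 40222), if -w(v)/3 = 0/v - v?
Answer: -398041673966/1197055 ≈ -3.3252e+5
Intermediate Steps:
w(v) = 3*v (w(v) = -3*(0/v - v) = -3*(0 - v) = -(-3)*v = 3*v)
q(p) = 28/5 - p/5 (q(p) = ((3*(-9) + 7) + (48 - p))/5 = ((-27 + 7) + (48 - p))/5 = (-20 + (48 - p))/5 = (28 - p)/5 = 28/5 - p/5)
-332517 + (q(-201) + (-17979 - 1*89373))/(199189 + 40222) = -332517 + ((28/5 - 1/5*(-201)) + (-17979 - 1*89373))/(199189 + 40222) = -332517 + ((28/5 + 201/5) + (-17979 - 89373))/239411 = -332517 + (229/5 - 107352)*(1/239411) = -332517 - 536531/5*1/239411 = -332517 - 536531/1197055 = -398041673966/1197055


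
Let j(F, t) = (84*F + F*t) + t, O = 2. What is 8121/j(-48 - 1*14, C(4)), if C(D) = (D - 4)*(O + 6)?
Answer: -2707/1736 ≈ -1.5593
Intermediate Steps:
C(D) = -32 + 8*D (C(D) = (D - 4)*(2 + 6) = (-4 + D)*8 = -32 + 8*D)
j(F, t) = t + 84*F + F*t
8121/j(-48 - 1*14, C(4)) = 8121/((-32 + 8*4) + 84*(-48 - 1*14) + (-48 - 1*14)*(-32 + 8*4)) = 8121/((-32 + 32) + 84*(-48 - 14) + (-48 - 14)*(-32 + 32)) = 8121/(0 + 84*(-62) - 62*0) = 8121/(0 - 5208 + 0) = 8121/(-5208) = 8121*(-1/5208) = -2707/1736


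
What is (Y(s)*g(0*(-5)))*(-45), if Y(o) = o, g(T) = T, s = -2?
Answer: 0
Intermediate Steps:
(Y(s)*g(0*(-5)))*(-45) = -0*(-5)*(-45) = -2*0*(-45) = 0*(-45) = 0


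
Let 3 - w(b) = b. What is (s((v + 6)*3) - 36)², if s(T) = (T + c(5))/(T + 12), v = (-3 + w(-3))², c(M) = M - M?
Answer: 447561/361 ≈ 1239.8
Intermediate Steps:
c(M) = 0
w(b) = 3 - b
v = 9 (v = (-3 + (3 - 1*(-3)))² = (-3 + (3 + 3))² = (-3 + 6)² = 3² = 9)
s(T) = T/(12 + T) (s(T) = (T + 0)/(T + 12) = T/(12 + T))
(s((v + 6)*3) - 36)² = (((9 + 6)*3)/(12 + (9 + 6)*3) - 36)² = ((15*3)/(12 + 15*3) - 36)² = (45/(12 + 45) - 36)² = (45/57 - 36)² = (45*(1/57) - 36)² = (15/19 - 36)² = (-669/19)² = 447561/361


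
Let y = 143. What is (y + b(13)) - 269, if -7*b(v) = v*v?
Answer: -1051/7 ≈ -150.14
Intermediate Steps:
b(v) = -v**2/7 (b(v) = -v*v/7 = -v**2/7)
(y + b(13)) - 269 = (143 - 1/7*13**2) - 269 = (143 - 1/7*169) - 269 = (143 - 169/7) - 269 = 832/7 - 269 = -1051/7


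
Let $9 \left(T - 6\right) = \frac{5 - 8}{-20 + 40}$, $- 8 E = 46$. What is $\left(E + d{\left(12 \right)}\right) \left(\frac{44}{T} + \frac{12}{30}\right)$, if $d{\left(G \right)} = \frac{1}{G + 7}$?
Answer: $- \frac{3013247}{68210} \approx -44.176$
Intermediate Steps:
$d{\left(G \right)} = \frac{1}{7 + G}$
$E = - \frac{23}{4}$ ($E = \left(- \frac{1}{8}\right) 46 = - \frac{23}{4} \approx -5.75$)
$T = \frac{359}{60}$ ($T = 6 + \frac{\left(5 - 8\right) \frac{1}{-20 + 40}}{9} = 6 + \frac{\left(-3\right) \frac{1}{20}}{9} = 6 + \frac{1}{9} \left(- \frac{3}{20}\right) = 6 - \frac{1}{60} = \frac{359}{60} \approx 5.9833$)
$\left(E + d{\left(12 \right)}\right) \left(\frac{44}{T} + \frac{12}{30}\right) = \left(- \frac{23}{4} + \frac{1}{7 + 12}\right) \left(\frac{44}{\frac{359}{60}} + \frac{12}{30}\right) = \left(- \frac{23}{4} + \frac{1}{19}\right) \left(44 \cdot \frac{60}{359} + 12 \cdot \frac{1}{30}\right) = \left(- \frac{23}{4} + \frac{1}{19}\right) \left(\frac{2640}{359} + \frac{2}{5}\right) = \left(- \frac{433}{76}\right) \frac{13918}{1795} = - \frac{3013247}{68210}$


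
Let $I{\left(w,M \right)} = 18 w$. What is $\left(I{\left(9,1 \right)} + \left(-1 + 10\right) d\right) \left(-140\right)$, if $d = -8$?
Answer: $-12600$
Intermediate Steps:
$\left(I{\left(9,1 \right)} + \left(-1 + 10\right) d\right) \left(-140\right) = \left(18 \cdot 9 + \left(-1 + 10\right) \left(-8\right)\right) \left(-140\right) = \left(162 + 9 \left(-8\right)\right) \left(-140\right) = \left(162 - 72\right) \left(-140\right) = 90 \left(-140\right) = -12600$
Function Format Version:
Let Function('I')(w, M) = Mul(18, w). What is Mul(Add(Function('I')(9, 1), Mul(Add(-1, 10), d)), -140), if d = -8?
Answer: -12600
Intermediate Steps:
Mul(Add(Function('I')(9, 1), Mul(Add(-1, 10), d)), -140) = Mul(Add(Mul(18, 9), Mul(Add(-1, 10), -8)), -140) = Mul(Add(162, Mul(9, -8)), -140) = Mul(Add(162, -72), -140) = Mul(90, -140) = -12600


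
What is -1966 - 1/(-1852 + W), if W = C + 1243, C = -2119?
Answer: -5363247/2728 ≈ -1966.0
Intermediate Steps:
W = -876 (W = -2119 + 1243 = -876)
-1966 - 1/(-1852 + W) = -1966 - 1/(-1852 - 876) = -1966 - 1/(-2728) = -1966 - 1*(-1/2728) = -1966 + 1/2728 = -5363247/2728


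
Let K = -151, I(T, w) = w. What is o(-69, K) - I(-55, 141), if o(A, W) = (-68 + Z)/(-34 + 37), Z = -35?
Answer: -526/3 ≈ -175.33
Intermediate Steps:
o(A, W) = -103/3 (o(A, W) = (-68 - 35)/(-34 + 37) = -103/3)
o(-69, K) - I(-55, 141) = -103/3 - 1*141 = -103/3 - 141 = -526/3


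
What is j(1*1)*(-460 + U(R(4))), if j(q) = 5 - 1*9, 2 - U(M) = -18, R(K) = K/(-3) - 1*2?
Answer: 1760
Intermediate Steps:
R(K) = -2 - K/3 (R(K) = K*(-1/3) - 2 = -K/3 - 2 = -2 - K/3)
U(M) = 20 (U(M) = 2 - 1*(-18) = 2 + 18 = 20)
j(q) = -4 (j(q) = 5 - 9 = -4)
j(1*1)*(-460 + U(R(4))) = -4*(-460 + 20) = -4*(-440) = 1760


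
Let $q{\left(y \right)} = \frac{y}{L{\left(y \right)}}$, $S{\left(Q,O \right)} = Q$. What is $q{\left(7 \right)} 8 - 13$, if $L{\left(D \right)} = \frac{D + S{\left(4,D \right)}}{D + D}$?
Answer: $\frac{641}{11} \approx 58.273$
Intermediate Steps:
$L{\left(D \right)} = \frac{4 + D}{2 D}$ ($L{\left(D \right)} = \frac{D + 4}{D + D} = \frac{4 + D}{2 D}$)
$q{\left(y \right)} = \frac{2 y^{2}}{4 + y}$ ($q{\left(y \right)} = \frac{y}{\frac{1}{2} \frac{1}{y} \left(4 + y\right)} = y \frac{2 y}{4 + y} = \frac{2 y^{2}}{4 + y}$)
$q{\left(7 \right)} 8 - 13 = \frac{2 \cdot 7^{2}}{4 + 7} \cdot 8 - 13 = 2 \cdot 49 \cdot \frac{1}{11} \cdot 8 - 13 = \frac{98}{11} \cdot 8 - 13 = \frac{784}{11} - 13 = \frac{641}{11}$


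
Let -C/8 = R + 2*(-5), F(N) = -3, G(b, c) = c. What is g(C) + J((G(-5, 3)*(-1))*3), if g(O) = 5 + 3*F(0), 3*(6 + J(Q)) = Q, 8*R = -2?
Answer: -13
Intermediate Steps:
R = -1/4 (R = (1/8)*(-2) = -1/4 ≈ -0.25000)
J(Q) = -6 + Q/3
C = 82 (C = -8*(-1/4 + 2*(-5)) = -8*(-1/4 - 10) = -8*(-41/4) = 82)
g(O) = -4 (g(O) = 5 + 3*(-3) = 5 - 9 = -4)
g(C) + J((G(-5, 3)*(-1))*3) = -4 + (-6 + ((3*(-1))*3)/3) = -4 + (-6 + (-3*3)/3) = -4 + (-6 + (1/3)*(-9)) = -4 + (-6 - 3) = -4 - 9 = -13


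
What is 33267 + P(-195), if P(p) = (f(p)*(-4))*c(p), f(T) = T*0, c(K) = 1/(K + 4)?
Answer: 33267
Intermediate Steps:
c(K) = 1/(4 + K)
f(T) = 0
P(p) = 0 (P(p) = (0*(-4))/(4 + p) = 0/(4 + p) = 0)
33267 + P(-195) = 33267 + 0 = 33267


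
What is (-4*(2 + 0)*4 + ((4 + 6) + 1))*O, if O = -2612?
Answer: 54852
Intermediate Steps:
(-4*(2 + 0)*4 + ((4 + 6) + 1))*O = (-4*(2 + 0)*4 + ((4 + 6) + 1))*(-2612) = (-8*4 + (10 + 1))*(-2612) = (-4*8 + 11)*(-2612) = (-32 + 11)*(-2612) = -21*(-2612) = 54852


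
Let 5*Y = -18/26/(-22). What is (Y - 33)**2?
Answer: 2226046761/2044900 ≈ 1088.6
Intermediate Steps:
Y = 9/1430 (Y = (-18/26/(-22))/5 = (-18*1/26*(-1/22))/5 = (-9/13*(-1/22))/5 = (1/5)*(9/286) = 9/1430 ≈ 0.0062937)
(Y - 33)**2 = (9/1430 - 33)**2 = (-47181/1430)**2 = 2226046761/2044900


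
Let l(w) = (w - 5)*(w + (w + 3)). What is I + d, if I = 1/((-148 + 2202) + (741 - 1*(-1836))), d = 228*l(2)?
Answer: -22173227/4631 ≈ -4788.0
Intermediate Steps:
l(w) = (-5 + w)*(3 + 2*w) (l(w) = (-5 + w)*(w + (3 + w)) = (-5 + w)*(3 + 2*w))
d = -4788 (d = 228*(-15 - 7*2 + 2*2²) = 228*(-15 - 14 + 2*4) = 228*(-15 - 14 + 8) = 228*(-21) = -4788)
I = 1/4631 (I = 1/(2054 + (741 + 1836)) = 1/(2054 + 2577) = 1/4631 ≈ 0.00021594)
I + d = 1/4631 - 4788 = -22173227/4631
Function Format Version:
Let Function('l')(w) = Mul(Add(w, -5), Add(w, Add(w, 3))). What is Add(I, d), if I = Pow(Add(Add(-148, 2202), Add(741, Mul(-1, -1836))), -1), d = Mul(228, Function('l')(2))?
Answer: Rational(-22173227, 4631) ≈ -4788.0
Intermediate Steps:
Function('l')(w) = Mul(Add(-5, w), Add(3, Mul(2, w))) (Function('l')(w) = Mul(Add(-5, w), Add(w, Add(3, w))) = Mul(Add(-5, w), Add(3, Mul(2, w))))
d = -4788 (d = Mul(228, Add(-15, Mul(-7, 2), Mul(2, Pow(2, 2)))) = Mul(228, Add(-15, -14, Mul(2, 4))) = Mul(228, Add(-15, -14, 8)) = Mul(228, -21) = -4788)
I = Rational(1, 4631) (I = Pow(Add(2054, Add(741, 1836)), -1) = Pow(Add(2054, 2577), -1) = Pow(4631, -1) = Rational(1, 4631) ≈ 0.00021594)
Add(I, d) = Add(Rational(1, 4631), -4788) = Rational(-22173227, 4631)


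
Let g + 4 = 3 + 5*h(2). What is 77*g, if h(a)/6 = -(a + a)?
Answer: -9317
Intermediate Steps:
h(a) = -12*a (h(a) = 6*(-(a + a)) = 6*(-2*a) = -12*a)
g = -121 (g = -4 + (3 + 5*(-12*2)) = -4 + (3 + 5*(-24)) = -4 + (3 - 120) = -4 - 117 = -121)
77*g = 77*(-121) = -9317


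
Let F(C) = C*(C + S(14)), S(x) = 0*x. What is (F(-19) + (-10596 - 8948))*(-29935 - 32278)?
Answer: 1193431979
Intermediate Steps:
S(x) = 0
F(C) = C² (F(C) = C*(C + 0) = C*C = C²)
(F(-19) + (-10596 - 8948))*(-29935 - 32278) = ((-19)² + (-10596 - 8948))*(-29935 - 32278) = (361 - 19544)*(-62213) = -19183*(-62213) = 1193431979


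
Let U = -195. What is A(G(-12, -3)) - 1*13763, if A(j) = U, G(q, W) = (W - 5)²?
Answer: -13958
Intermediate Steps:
G(q, W) = (-5 + W)²
A(j) = -195
A(G(-12, -3)) - 1*13763 = -195 - 1*13763 = -195 - 13763 = -13958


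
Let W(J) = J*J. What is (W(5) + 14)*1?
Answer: 39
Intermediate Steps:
W(J) = J²
(W(5) + 14)*1 = (5² + 14)*1 = (25 + 14)*1 = 39*1 = 39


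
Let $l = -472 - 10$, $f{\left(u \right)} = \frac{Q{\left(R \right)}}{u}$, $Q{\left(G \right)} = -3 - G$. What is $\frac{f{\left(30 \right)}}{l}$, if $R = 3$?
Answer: $\frac{1}{2410} \approx 0.00041494$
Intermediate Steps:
$f{\left(u \right)} = - \frac{6}{u}$ ($f{\left(u \right)} = \frac{-3 - 3}{u} = - \frac{6}{u}$)
$l = -482$ ($l = -472 - 10 = -482$)
$\frac{f{\left(30 \right)}}{l} = \frac{\left(-6\right) \frac{1}{30}}{-482} = \left(-6\right) \frac{1}{30} \left(- \frac{1}{482}\right) = \left(- \frac{1}{5}\right) \left(- \frac{1}{482}\right) = \frac{1}{2410}$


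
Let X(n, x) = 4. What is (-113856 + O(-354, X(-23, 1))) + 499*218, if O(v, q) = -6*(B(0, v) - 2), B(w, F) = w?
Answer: -5062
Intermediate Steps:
O(v, q) = 12 (O(v, q) = -6*(0 - 2) = -6*(-2) = 12)
(-113856 + O(-354, X(-23, 1))) + 499*218 = (-113856 + 12) + 499*218 = -113844 + 108782 = -5062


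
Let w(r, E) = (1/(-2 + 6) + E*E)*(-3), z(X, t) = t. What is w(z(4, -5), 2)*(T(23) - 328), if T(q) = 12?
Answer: 4029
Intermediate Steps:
w(r, E) = -3/4 - 3*E**2 (w(r, E) = (1/4 + E**2)*(-3) = -3/4 - 3*E**2)
w(z(4, -5), 2)*(T(23) - 328) = (-3/4 - 3*2**2)*(12 - 328) = (-3/4 - 3*4)*(-316) = (-3/4 - 12)*(-316) = -51/4*(-316) = 4029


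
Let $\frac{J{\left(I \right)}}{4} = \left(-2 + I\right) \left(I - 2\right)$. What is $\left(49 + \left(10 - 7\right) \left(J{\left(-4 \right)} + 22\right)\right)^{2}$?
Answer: $299209$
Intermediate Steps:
$J{\left(I \right)} = 4 \left(-2 + I\right)^{2}$ ($J{\left(I \right)} = 4 \left(-2 + I\right) \left(I - 2\right) = 4 \left(-2 + I\right) \left(-2 + I\right) = 4 \left(-2 + I\right)^{2}$)
$\left(49 + \left(10 - 7\right) \left(J{\left(-4 \right)} + 22\right)\right)^{2} = \left(49 + \left(10 - 7\right) \left(4 \left(-2 - 4\right)^{2} + 22\right)\right)^{2} = \left(49 + 3 \left(4 \left(-6\right)^{2} + 22\right)\right)^{2} = \left(49 + 3 \left(4 \cdot 36 + 22\right)\right)^{2} = \left(49 + 3 \left(144 + 22\right)\right)^{2} = \left(49 + 3 \cdot 166\right)^{2} = \left(49 + 498\right)^{2} = 547^{2} = 299209$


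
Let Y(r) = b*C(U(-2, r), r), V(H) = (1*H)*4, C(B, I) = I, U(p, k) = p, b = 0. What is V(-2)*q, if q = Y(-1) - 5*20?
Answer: 800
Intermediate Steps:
V(H) = 4*H (V(H) = H*4 = 4*H)
Y(r) = 0 (Y(r) = 0*r = 0)
q = -100 (q = 0 - 5*20 = 0 - 100 = -100)
V(-2)*q = (4*(-2))*(-100) = -8*(-100) = 800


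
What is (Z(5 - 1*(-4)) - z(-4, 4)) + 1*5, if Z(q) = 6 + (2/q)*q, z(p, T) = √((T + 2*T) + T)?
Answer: 9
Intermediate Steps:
z(p, T) = 2*√T (z(p, T) = √(3*T + T) = √(4*T) = 2*√T)
Z(q) = 8 (Z(q) = 6 + 2 = 8)
(Z(5 - 1*(-4)) - z(-4, 4)) + 1*5 = (8 - 2*√4) + 1*5 = (8 - 2*2) + 5 = (8 - 1*4) + 5 = (8 - 4) + 5 = 4 + 5 = 9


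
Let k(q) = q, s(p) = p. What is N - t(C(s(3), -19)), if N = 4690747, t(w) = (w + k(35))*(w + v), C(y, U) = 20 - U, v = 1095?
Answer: 4606831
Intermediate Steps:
t(w) = (35 + w)*(1095 + w) (t(w) = (w + 35)*(w + 1095) = (35 + w)*(1095 + w))
N - t(C(s(3), -19)) = 4690747 - (38325 + (20 - 1*(-19))² + 1130*(20 - 1*(-19))) = 4690747 - (38325 + (20 + 19)² + 1130*(20 + 19)) = 4690747 - (38325 + 39² + 1130*39) = 4690747 - (38325 + 1521 + 44070) = 4690747 - 1*83916 = 4690747 - 83916 = 4606831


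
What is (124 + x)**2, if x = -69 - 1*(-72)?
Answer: 16129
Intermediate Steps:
x = 3 (x = -69 + 72 = 3)
(124 + x)**2 = (124 + 3)**2 = 127**2 = 16129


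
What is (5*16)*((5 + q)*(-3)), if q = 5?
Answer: -2400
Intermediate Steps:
(5*16)*((5 + q)*(-3)) = (5*16)*((5 + 5)*(-3)) = 80*(10*(-3)) = 80*(-30) = -2400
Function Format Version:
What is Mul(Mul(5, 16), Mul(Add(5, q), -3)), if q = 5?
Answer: -2400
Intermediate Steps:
Mul(Mul(5, 16), Mul(Add(5, q), -3)) = Mul(Mul(5, 16), Mul(Add(5, 5), -3)) = Mul(80, Mul(10, -3)) = Mul(80, -30) = -2400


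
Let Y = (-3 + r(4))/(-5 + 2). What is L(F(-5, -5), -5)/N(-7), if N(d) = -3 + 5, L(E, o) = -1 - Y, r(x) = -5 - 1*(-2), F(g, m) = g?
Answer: -3/2 ≈ -1.5000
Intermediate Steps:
r(x) = -3 (r(x) = -5 + 2 = -3)
Y = 2 (Y = (-3 - 3)/(-5 + 2) = -6/(-3) = -6*(-⅓) = 2)
L(E, o) = -3 (L(E, o) = -1 - 1*2 = -1 - 2 = -3)
N(d) = 2
L(F(-5, -5), -5)/N(-7) = -3/2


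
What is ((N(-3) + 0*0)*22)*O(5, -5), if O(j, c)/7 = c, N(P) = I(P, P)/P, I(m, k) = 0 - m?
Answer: 770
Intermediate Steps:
I(m, k) = -m
N(P) = -1 (N(P) = (-P)/P = -1)
O(j, c) = 7*c
((N(-3) + 0*0)*22)*O(5, -5) = ((-1 + 0*0)*22)*(7*(-5)) = ((-1 + 0)*22)*(-35) = -1*22*(-35) = -22*(-35) = 770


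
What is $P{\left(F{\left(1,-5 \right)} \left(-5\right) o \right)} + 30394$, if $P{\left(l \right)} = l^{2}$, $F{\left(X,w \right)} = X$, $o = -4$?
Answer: $30794$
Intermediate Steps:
$P{\left(F{\left(1,-5 \right)} \left(-5\right) o \right)} + 30394 = \left(1 \left(-5\right) \left(-4\right)\right)^{2} + 30394 = \left(\left(-5\right) \left(-4\right)\right)^{2} + 30394 = 20^{2} + 30394 = 400 + 30394 = 30794$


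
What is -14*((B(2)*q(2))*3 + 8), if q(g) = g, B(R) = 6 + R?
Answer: -784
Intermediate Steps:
-14*((B(2)*q(2))*3 + 8) = -14*(((6 + 2)*2)*3 + 8) = -14*((8*2)*3 + 8) = -14*(16*3 + 8) = -14*(48 + 8) = -14*56 = -784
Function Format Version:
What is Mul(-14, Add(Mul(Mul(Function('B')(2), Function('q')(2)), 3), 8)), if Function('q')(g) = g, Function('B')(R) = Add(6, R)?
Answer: -784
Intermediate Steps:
Mul(-14, Add(Mul(Mul(Function('B')(2), Function('q')(2)), 3), 8)) = Mul(-14, Add(Mul(Mul(Add(6, 2), 2), 3), 8)) = Mul(-14, Add(Mul(Mul(8, 2), 3), 8)) = Mul(-14, Add(Mul(16, 3), 8)) = Mul(-14, Add(48, 8)) = Mul(-14, 56) = -784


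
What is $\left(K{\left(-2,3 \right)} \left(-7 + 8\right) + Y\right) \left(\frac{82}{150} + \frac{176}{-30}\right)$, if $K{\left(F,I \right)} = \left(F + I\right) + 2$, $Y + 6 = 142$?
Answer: $- \frac{18487}{25} \approx -739.48$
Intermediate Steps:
$Y = 136$ ($Y = -6 + 142 = 136$)
$K{\left(F,I \right)} = 2 + F + I$
$\left(K{\left(-2,3 \right)} \left(-7 + 8\right) + Y\right) \left(\frac{82}{150} + \frac{176}{-30}\right) = \left(\left(2 - 2 + 3\right) \left(-7 + 8\right) + 136\right) \left(\frac{82}{150} + \frac{176}{-30}\right) = \left(3 \cdot 1 + 136\right) \left(82 \cdot \frac{1}{150} + 176 \left(- \frac{1}{30}\right)\right) = \left(3 + 136\right) \left(\frac{41}{75} - \frac{88}{15}\right) = 139 \left(- \frac{133}{25}\right) = - \frac{18487}{25}$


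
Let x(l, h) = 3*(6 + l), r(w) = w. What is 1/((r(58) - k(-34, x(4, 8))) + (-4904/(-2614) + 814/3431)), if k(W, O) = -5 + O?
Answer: 4484317/157459171 ≈ 0.028479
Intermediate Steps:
x(l, h) = 18 + 3*l
1/((r(58) - k(-34, x(4, 8))) + (-4904/(-2614) + 814/3431)) = 1/((58 - (-5 + (18 + 3*4))) + (-4904/(-2614) + 814/3431)) = 1/((58 - (-5 + (18 + 12))) + (-4904*(-1/2614) + 814*(1/3431))) = 1/((58 - (-5 + 30)) + (2452/1307 + 814/3431)) = 1/((58 - 1*25) + 9476710/4484317) = 1/((58 - 25) + 9476710/4484317) = 1/(33 + 9476710/4484317) = 1/(157459171/4484317) = 4484317/157459171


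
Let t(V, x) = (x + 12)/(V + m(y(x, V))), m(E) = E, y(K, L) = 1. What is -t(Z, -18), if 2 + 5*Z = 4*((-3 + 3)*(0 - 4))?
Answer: 10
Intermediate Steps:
Z = -⅖ (Z = -⅖ + (4*((-3 + 3)*(0 - 4)))/5 = -⅖ + (4*(0*(-4)))/5 = -⅖ + (4*0)/5 = -⅖ + (⅕)*0 = -⅖ + 0 = -⅖ ≈ -0.40000)
t(V, x) = (12 + x)/(1 + V) (t(V, x) = (x + 12)/(V + 1) = (12 + x)/(1 + V))
-t(Z, -18) = -(12 - 18)/(1 - ⅖) = -(-6)/⅗ = -5*(-6)/3 = -1*(-10) = 10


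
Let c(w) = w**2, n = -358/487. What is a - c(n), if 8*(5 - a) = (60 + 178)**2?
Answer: -3356434847/474338 ≈ -7076.0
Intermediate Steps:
a = -14151/2 (a = 5 - (60 + 178)**2/8 = 5 - 1/8*238**2 = 5 - 1/8*56644 = 5 - 14161/2 = -14151/2 ≈ -7075.5)
n = -358/487 (n = -358*1/487 = -358/487 ≈ -0.73511)
a - c(n) = -14151/2 - (-358/487)**2 = -14151/2 - 1*128164/237169 = -14151/2 - 128164/237169 = -3356434847/474338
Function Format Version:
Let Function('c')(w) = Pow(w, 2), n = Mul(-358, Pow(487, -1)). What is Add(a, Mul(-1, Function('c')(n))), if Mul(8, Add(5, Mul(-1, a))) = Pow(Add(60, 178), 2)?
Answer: Rational(-3356434847, 474338) ≈ -7076.0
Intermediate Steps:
a = Rational(-14151, 2) (a = Add(5, Mul(Rational(-1, 8), Pow(Add(60, 178), 2))) = Add(5, Mul(Rational(-1, 8), Pow(238, 2))) = Add(5, Mul(Rational(-1, 8), 56644)) = Add(5, Rational(-14161, 2)) = Rational(-14151, 2) ≈ -7075.5)
n = Rational(-358, 487) (n = Mul(-358, Rational(1, 487)) = Rational(-358, 487) ≈ -0.73511)
Add(a, Mul(-1, Function('c')(n))) = Add(Rational(-14151, 2), Mul(-1, Pow(Rational(-358, 487), 2))) = Add(Rational(-14151, 2), Mul(-1, Rational(128164, 237169))) = Add(Rational(-14151, 2), Rational(-128164, 237169)) = Rational(-3356434847, 474338)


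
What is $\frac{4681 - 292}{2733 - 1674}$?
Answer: $\frac{1463}{353} \approx 4.1445$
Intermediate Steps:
$\frac{4681 - 292}{2733 - 1674} = \frac{4389}{1059} = 4389 \cdot \frac{1}{1059} = \frac{1463}{353}$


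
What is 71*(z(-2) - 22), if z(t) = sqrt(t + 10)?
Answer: -1562 + 142*sqrt(2) ≈ -1361.2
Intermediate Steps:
z(t) = sqrt(10 + t)
71*(z(-2) - 22) = 71*(sqrt(10 - 2) - 22) = 71*(sqrt(8) - 22) = 71*(2*sqrt(2) - 22) = 71*(-22 + 2*sqrt(2)) = -1562 + 142*sqrt(2)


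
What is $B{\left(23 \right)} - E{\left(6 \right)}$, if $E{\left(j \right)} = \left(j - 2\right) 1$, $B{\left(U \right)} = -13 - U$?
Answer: $-40$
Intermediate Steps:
$E{\left(j \right)} = -2 + j$ ($E{\left(j \right)} = \left(-2 + j\right) 1 = -2 + j$)
$B{\left(23 \right)} - E{\left(6 \right)} = \left(-13 - 23\right) - \left(-2 + 6\right) = \left(-13 - 23\right) - 4 = -36 - 4 = -40$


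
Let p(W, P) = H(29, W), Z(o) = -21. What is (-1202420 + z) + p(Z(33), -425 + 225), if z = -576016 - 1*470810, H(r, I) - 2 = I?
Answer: -2249265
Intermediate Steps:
H(r, I) = 2 + I
p(W, P) = 2 + W
z = -1046826 (z = -576016 - 470810 = -1046826)
(-1202420 + z) + p(Z(33), -425 + 225) = (-1202420 - 1046826) + (2 - 21) = -2249246 - 19 = -2249265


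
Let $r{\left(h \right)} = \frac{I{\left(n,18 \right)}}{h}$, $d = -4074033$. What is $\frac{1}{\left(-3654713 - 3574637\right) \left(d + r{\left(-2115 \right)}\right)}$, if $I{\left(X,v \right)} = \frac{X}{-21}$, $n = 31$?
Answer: $\frac{8883}{261627538747307680} \approx 3.3953 \cdot 10^{-14}$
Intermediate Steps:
$I{\left(X,v \right)} = - \frac{X}{21}$ ($I{\left(X,v \right)} = X \left(- \frac{1}{21}\right) = - \frac{X}{21}$)
$r{\left(h \right)} = - \frac{31}{21 h}$ ($r{\left(h \right)} = \frac{\left(- \frac{1}{21}\right) 31}{h} = - \frac{31}{21 h}$)
$\frac{1}{\left(-3654713 - 3574637\right) \left(d + r{\left(-2115 \right)}\right)} = \frac{1}{\left(-3654713 - 3574637\right) \left(-4074033 - \frac{31}{21 \left(-2115\right)}\right)} = \frac{1}{\left(-7229350\right) \left(-4074033 - - \frac{31}{44415}\right)} = \frac{1}{\left(-7229350\right) \left(-4074033 + \frac{31}{44415}\right)} = \frac{1}{\left(-7229350\right) \left(- \frac{180948175664}{44415}\right)} = \frac{1}{\frac{261627538747307680}{8883}} = \frac{8883}{261627538747307680}$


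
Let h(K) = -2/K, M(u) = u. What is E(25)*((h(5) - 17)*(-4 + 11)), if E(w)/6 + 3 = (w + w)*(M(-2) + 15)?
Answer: -2364138/5 ≈ -4.7283e+5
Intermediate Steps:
E(w) = -18 + 156*w (E(w) = -18 + 6*((w + w)*(-2 + 15)) = -18 + 6*((2*w)*13) = -18 + 6*(26*w) = -18 + 156*w)
E(25)*((h(5) - 17)*(-4 + 11)) = (-18 + 156*25)*((-2/5 - 17)*(-4 + 11)) = (-18 + 3900)*((-2*1/5 - 17)*7) = 3882*((-2/5 - 17)*7) = 3882*(-87/5*7) = 3882*(-609/5) = -2364138/5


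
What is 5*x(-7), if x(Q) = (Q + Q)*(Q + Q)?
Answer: 980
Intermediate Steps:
x(Q) = 4*Q² (x(Q) = (2*Q)*(2*Q) = 4*Q²)
5*x(-7) = 5*(4*(-7)²) = 5*(4*49) = 5*196 = 980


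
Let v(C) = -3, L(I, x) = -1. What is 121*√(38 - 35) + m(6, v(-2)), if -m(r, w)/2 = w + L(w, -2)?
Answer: 8 + 121*√3 ≈ 217.58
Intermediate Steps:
m(r, w) = 2 - 2*w (m(r, w) = -2*(w - 1) = -2*(-1 + w) = 2 - 2*w)
121*√(38 - 35) + m(6, v(-2)) = 121*√(38 - 35) + (2 - 2*(-3)) = 121*√3 + (2 + 6) = 121*√3 + 8 = 8 + 121*√3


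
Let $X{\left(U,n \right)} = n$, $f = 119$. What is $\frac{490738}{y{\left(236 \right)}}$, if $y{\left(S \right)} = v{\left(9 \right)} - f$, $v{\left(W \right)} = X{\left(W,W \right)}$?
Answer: $- \frac{245369}{55} \approx -4461.3$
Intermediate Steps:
$v{\left(W \right)} = W$
$y{\left(S \right)} = -110$ ($y{\left(S \right)} = 9 - 119 = -110$)
$\frac{490738}{y{\left(236 \right)}} = \frac{490738}{-110} = 490738 \left(- \frac{1}{110}\right) = - \frac{245369}{55}$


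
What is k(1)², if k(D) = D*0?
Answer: 0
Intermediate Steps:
k(D) = 0
k(1)² = 0² = 0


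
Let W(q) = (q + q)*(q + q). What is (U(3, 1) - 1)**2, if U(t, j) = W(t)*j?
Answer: 1225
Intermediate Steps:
W(q) = 4*q**2 (W(q) = (2*q)*(2*q) = 4*q**2)
U(t, j) = 4*j*t**2 (U(t, j) = (4*t**2)*j = 4*j*t**2)
(U(3, 1) - 1)**2 = (4*1*3**2 - 1)**2 = (4*1*9 - 1)**2 = (36 - 1)**2 = 35**2 = 1225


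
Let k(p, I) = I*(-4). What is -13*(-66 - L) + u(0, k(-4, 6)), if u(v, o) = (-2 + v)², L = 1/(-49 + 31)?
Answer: 15503/18 ≈ 861.28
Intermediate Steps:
k(p, I) = -4*I
L = -1/18 (L = 1/(-18) = -1/18 ≈ -0.055556)
-13*(-66 - L) + u(0, k(-4, 6)) = -13*(-66 - 1*(-1/18)) + (-2 + 0)² = -13*(-66 + 1/18) + (-2)² = -13*(-1187/18) + 4 = 15431/18 + 4 = 15503/18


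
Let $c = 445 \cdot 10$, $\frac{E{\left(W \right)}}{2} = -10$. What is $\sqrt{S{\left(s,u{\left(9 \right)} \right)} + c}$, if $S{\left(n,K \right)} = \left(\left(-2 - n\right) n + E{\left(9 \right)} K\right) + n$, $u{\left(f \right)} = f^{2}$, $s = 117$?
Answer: $28 i \sqrt{14} \approx 104.77 i$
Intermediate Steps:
$E{\left(W \right)} = -20$ ($E{\left(W \right)} = 2 \left(-10\right) = -20$)
$c = 4450$
$S{\left(n,K \right)} = n - 20 K + n \left(-2 - n\right)$ ($S{\left(n,K \right)} = \left(\left(-2 - n\right) n - 20 K\right) + n = \left(n \left(-2 - n\right) - 20 K\right) + n = \left(- 20 K + n \left(-2 - n\right)\right) + n = n - 20 K + n \left(-2 - n\right)$)
$\sqrt{S{\left(s,u{\left(9 \right)} \right)} + c} = \sqrt{\left(\left(-1\right) 117 - 117^{2} - 20 \cdot 9^{2}\right) + 4450} = \sqrt{\left(-117 - 13689 - 1620\right) + 4450} = \sqrt{-15426 + 4450} = \sqrt{-10976} = 28 i \sqrt{14}$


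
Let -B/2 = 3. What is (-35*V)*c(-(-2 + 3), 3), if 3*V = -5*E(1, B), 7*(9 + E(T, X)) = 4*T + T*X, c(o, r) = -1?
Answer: 1625/3 ≈ 541.67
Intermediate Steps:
B = -6 (B = -2*3 = -6)
E(T, X) = -9 + 4*T/7 + T*X/7 (E(T, X) = -9 + (4*T + T*X)/7 = -9 + (4*T/7 + T*X/7) = -9 + 4*T/7 + T*X/7)
V = 325/21 (V = (-5*(-9 + (4/7)*1 + (⅐)*1*(-6)))/3 = (-5*(-9 + 4/7 - 6/7))/3 = (-5*(-65/7))/3 = (⅓)*(325/7) = 325/21 ≈ 15.476)
(-35*V)*c(-(-2 + 3), 3) = -35*325/21*(-1) = -1625/3*(-1) = 1625/3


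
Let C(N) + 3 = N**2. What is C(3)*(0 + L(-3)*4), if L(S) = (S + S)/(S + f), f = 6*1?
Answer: -48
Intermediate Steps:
f = 6
L(S) = 2*S/(6 + S) (L(S) = (S + S)/(S + 6) = (2*S)/(6 + S) = 2*S/(6 + S))
C(N) = -3 + N**2
C(3)*(0 + L(-3)*4) = (-3 + 3**2)*(0 + (2*(-3)/(6 - 3))*4) = (-3 + 9)*(0 + (2*(-3)/3)*4) = 6*(0 + (2*(-3)*(1/3))*4) = 6*(0 - 2*4) = 6*(0 - 8) = 6*(-8) = -48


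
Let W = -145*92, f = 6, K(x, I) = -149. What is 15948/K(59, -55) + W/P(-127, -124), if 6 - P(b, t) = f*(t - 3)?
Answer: -3558931/28608 ≈ -124.40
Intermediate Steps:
W = -13340
P(b, t) = 24 - 6*t (P(b, t) = 6 - 6*(t - 3) = 6 - 6*(-3 + t) = 6 - (-18 + 6*t) = 6 + (18 - 6*t) = 24 - 6*t)
15948/K(59, -55) + W/P(-127, -124) = 15948/(-149) - 13340/(24 - 6*(-124)) = 15948*(-1/149) - 13340/(24 + 744) = -15948/149 - 13340/768 = -15948/149 - 13340*1/768 = -15948/149 - 3335/192 = -3558931/28608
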